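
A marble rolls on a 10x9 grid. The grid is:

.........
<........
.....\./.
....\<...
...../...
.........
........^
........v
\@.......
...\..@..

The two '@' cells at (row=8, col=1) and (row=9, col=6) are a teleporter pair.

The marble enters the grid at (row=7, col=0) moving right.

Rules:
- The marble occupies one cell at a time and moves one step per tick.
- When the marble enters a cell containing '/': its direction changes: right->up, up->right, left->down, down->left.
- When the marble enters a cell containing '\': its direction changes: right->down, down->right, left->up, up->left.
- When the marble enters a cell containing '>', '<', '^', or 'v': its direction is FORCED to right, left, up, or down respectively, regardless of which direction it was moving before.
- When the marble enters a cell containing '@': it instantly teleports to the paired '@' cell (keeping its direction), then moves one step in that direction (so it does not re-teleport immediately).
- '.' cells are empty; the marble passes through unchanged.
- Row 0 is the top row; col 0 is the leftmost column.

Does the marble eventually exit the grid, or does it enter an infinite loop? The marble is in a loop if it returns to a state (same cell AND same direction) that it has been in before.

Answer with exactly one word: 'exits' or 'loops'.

Answer: exits

Derivation:
Step 1: enter (7,0), '.' pass, move right to (7,1)
Step 2: enter (7,1), '.' pass, move right to (7,2)
Step 3: enter (7,2), '.' pass, move right to (7,3)
Step 4: enter (7,3), '.' pass, move right to (7,4)
Step 5: enter (7,4), '.' pass, move right to (7,5)
Step 6: enter (7,5), '.' pass, move right to (7,6)
Step 7: enter (7,6), '.' pass, move right to (7,7)
Step 8: enter (7,7), '.' pass, move right to (7,8)
Step 9: enter (7,8), 'v' forces right->down, move down to (8,8)
Step 10: enter (8,8), '.' pass, move down to (9,8)
Step 11: enter (9,8), '.' pass, move down to (10,8)
Step 12: at (10,8) — EXIT via bottom edge, pos 8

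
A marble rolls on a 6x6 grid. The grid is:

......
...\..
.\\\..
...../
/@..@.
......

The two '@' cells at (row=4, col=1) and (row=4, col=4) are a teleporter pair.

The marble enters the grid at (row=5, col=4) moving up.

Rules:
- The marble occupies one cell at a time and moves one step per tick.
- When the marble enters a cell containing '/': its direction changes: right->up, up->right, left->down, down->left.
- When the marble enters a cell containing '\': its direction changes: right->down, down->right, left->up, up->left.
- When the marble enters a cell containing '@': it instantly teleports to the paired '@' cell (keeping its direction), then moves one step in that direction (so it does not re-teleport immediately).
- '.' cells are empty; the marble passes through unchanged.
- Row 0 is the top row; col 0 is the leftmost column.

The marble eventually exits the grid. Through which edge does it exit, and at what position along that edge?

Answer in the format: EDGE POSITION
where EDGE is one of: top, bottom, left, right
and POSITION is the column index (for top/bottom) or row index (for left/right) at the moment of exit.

Step 1: enter (5,4), '.' pass, move up to (4,4)
Step 2: enter (4,4), '@' teleport (4,4)->(4,1), also enter (4,1), move up to (3,1)
Step 3: enter (3,1), '.' pass, move up to (2,1)
Step 4: enter (2,1), '\' deflects up->left, move left to (2,0)
Step 5: enter (2,0), '.' pass, move left to (2,-1)
Step 6: at (2,-1) — EXIT via left edge, pos 2

Answer: left 2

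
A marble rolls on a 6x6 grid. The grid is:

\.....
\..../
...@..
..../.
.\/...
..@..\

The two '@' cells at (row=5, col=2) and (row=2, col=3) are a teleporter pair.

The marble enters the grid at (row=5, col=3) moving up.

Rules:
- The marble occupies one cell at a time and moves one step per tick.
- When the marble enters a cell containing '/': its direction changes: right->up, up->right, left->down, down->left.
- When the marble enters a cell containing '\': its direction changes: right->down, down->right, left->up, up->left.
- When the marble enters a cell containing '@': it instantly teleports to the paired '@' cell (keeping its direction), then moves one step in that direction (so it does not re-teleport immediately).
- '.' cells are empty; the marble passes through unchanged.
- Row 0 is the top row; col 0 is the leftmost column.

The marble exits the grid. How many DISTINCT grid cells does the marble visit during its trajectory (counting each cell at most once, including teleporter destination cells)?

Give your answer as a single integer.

Answer: 8

Derivation:
Step 1: enter (5,3), '.' pass, move up to (4,3)
Step 2: enter (4,3), '.' pass, move up to (3,3)
Step 3: enter (3,3), '.' pass, move up to (2,3)
Step 4: enter (2,3), '@' teleport (2,3)->(5,2), also enter (5,2), move up to (4,2)
Step 5: enter (4,2), '/' deflects up->right, move right to (4,3)
Step 6: enter (4,3), '.' pass, move right to (4,4)
Step 7: enter (4,4), '.' pass, move right to (4,5)
Step 8: enter (4,5), '.' pass, move right to (4,6)
Step 9: at (4,6) — EXIT via right edge, pos 4
Distinct cells visited: 8 (path length 9)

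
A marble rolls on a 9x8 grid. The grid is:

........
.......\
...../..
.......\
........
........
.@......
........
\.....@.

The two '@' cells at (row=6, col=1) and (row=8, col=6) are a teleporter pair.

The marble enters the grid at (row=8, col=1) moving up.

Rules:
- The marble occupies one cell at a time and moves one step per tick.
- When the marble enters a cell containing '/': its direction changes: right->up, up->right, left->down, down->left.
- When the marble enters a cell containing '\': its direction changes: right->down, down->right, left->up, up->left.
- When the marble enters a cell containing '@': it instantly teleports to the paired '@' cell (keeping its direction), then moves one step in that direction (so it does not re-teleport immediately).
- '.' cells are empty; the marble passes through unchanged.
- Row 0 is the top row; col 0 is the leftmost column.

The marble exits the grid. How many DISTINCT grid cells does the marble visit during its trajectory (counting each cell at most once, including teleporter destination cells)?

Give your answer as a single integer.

Answer: 12

Derivation:
Step 1: enter (8,1), '.' pass, move up to (7,1)
Step 2: enter (7,1), '.' pass, move up to (6,1)
Step 3: enter (6,1), '@' teleport (6,1)->(8,6), also enter (8,6), move up to (7,6)
Step 4: enter (7,6), '.' pass, move up to (6,6)
Step 5: enter (6,6), '.' pass, move up to (5,6)
Step 6: enter (5,6), '.' pass, move up to (4,6)
Step 7: enter (4,6), '.' pass, move up to (3,6)
Step 8: enter (3,6), '.' pass, move up to (2,6)
Step 9: enter (2,6), '.' pass, move up to (1,6)
Step 10: enter (1,6), '.' pass, move up to (0,6)
Step 11: enter (0,6), '.' pass, move up to (-1,6)
Step 12: at (-1,6) — EXIT via top edge, pos 6
Distinct cells visited: 12 (path length 12)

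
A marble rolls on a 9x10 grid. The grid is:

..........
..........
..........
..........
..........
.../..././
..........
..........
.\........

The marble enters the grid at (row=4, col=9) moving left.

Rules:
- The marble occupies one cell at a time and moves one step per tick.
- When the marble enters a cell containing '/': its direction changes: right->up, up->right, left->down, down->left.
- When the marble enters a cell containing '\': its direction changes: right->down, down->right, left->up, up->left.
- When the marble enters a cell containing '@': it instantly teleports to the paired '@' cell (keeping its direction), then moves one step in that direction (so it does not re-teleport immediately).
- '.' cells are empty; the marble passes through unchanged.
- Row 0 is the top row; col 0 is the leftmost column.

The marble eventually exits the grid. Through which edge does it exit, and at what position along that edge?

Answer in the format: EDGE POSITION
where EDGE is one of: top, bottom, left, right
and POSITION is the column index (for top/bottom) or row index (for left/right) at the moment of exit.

Answer: left 4

Derivation:
Step 1: enter (4,9), '.' pass, move left to (4,8)
Step 2: enter (4,8), '.' pass, move left to (4,7)
Step 3: enter (4,7), '.' pass, move left to (4,6)
Step 4: enter (4,6), '.' pass, move left to (4,5)
Step 5: enter (4,5), '.' pass, move left to (4,4)
Step 6: enter (4,4), '.' pass, move left to (4,3)
Step 7: enter (4,3), '.' pass, move left to (4,2)
Step 8: enter (4,2), '.' pass, move left to (4,1)
Step 9: enter (4,1), '.' pass, move left to (4,0)
Step 10: enter (4,0), '.' pass, move left to (4,-1)
Step 11: at (4,-1) — EXIT via left edge, pos 4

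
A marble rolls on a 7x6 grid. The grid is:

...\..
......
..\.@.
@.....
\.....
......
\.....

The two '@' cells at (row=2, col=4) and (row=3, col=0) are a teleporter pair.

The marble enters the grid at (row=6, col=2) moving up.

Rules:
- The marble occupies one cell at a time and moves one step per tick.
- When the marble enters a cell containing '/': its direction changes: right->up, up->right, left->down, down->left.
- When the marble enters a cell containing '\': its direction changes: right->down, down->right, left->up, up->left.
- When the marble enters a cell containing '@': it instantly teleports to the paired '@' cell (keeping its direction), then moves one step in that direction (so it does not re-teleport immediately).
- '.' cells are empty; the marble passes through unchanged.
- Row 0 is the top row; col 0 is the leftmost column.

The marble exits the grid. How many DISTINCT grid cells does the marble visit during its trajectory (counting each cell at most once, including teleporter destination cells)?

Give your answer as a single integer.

Step 1: enter (6,2), '.' pass, move up to (5,2)
Step 2: enter (5,2), '.' pass, move up to (4,2)
Step 3: enter (4,2), '.' pass, move up to (3,2)
Step 4: enter (3,2), '.' pass, move up to (2,2)
Step 5: enter (2,2), '\' deflects up->left, move left to (2,1)
Step 6: enter (2,1), '.' pass, move left to (2,0)
Step 7: enter (2,0), '.' pass, move left to (2,-1)
Step 8: at (2,-1) — EXIT via left edge, pos 2
Distinct cells visited: 7 (path length 7)

Answer: 7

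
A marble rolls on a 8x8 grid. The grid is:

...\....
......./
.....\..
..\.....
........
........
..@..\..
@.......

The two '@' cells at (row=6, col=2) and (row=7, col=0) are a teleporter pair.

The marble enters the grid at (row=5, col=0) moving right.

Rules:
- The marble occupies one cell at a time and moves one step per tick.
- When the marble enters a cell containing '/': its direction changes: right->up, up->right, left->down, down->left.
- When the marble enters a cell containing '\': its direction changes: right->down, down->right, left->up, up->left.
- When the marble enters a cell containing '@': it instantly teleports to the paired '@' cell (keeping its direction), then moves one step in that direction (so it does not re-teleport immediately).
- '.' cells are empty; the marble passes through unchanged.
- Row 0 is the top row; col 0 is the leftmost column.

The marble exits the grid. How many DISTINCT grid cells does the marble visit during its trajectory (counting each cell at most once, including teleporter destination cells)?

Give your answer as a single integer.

Step 1: enter (5,0), '.' pass, move right to (5,1)
Step 2: enter (5,1), '.' pass, move right to (5,2)
Step 3: enter (5,2), '.' pass, move right to (5,3)
Step 4: enter (5,3), '.' pass, move right to (5,4)
Step 5: enter (5,4), '.' pass, move right to (5,5)
Step 6: enter (5,5), '.' pass, move right to (5,6)
Step 7: enter (5,6), '.' pass, move right to (5,7)
Step 8: enter (5,7), '.' pass, move right to (5,8)
Step 9: at (5,8) — EXIT via right edge, pos 5
Distinct cells visited: 8 (path length 8)

Answer: 8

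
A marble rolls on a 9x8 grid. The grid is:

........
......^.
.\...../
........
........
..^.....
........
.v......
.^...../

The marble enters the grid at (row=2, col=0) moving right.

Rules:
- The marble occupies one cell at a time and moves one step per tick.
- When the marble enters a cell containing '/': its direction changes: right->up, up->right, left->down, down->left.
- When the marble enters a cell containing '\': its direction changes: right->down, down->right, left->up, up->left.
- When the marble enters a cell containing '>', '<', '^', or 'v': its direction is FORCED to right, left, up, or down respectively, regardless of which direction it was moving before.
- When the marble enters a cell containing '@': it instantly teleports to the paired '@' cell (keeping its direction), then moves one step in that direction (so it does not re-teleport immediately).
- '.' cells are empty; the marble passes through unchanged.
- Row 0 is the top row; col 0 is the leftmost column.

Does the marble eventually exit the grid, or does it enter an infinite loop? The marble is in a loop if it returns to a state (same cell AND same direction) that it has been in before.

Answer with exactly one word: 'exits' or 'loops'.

Step 1: enter (2,0), '.' pass, move right to (2,1)
Step 2: enter (2,1), '\' deflects right->down, move down to (3,1)
Step 3: enter (3,1), '.' pass, move down to (4,1)
Step 4: enter (4,1), '.' pass, move down to (5,1)
Step 5: enter (5,1), '.' pass, move down to (6,1)
Step 6: enter (6,1), '.' pass, move down to (7,1)
Step 7: enter (7,1), 'v' forces down->down, move down to (8,1)
Step 8: enter (8,1), '^' forces down->up, move up to (7,1)
Step 9: enter (7,1), 'v' forces up->down, move down to (8,1)
Step 10: at (8,1) dir=down — LOOP DETECTED (seen before)

Answer: loops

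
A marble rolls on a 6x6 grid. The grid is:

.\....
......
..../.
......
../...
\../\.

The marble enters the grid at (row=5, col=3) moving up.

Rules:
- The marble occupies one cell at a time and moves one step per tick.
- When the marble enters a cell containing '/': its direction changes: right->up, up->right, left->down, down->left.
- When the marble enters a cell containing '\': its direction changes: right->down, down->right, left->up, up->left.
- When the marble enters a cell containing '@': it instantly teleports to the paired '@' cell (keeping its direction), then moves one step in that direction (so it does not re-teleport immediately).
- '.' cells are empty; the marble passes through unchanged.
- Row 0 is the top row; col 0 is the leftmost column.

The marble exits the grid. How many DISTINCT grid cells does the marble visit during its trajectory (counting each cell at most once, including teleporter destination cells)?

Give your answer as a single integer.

Step 1: enter (5,3), '/' deflects up->right, move right to (5,4)
Step 2: enter (5,4), '\' deflects right->down, move down to (6,4)
Step 3: at (6,4) — EXIT via bottom edge, pos 4
Distinct cells visited: 2 (path length 2)

Answer: 2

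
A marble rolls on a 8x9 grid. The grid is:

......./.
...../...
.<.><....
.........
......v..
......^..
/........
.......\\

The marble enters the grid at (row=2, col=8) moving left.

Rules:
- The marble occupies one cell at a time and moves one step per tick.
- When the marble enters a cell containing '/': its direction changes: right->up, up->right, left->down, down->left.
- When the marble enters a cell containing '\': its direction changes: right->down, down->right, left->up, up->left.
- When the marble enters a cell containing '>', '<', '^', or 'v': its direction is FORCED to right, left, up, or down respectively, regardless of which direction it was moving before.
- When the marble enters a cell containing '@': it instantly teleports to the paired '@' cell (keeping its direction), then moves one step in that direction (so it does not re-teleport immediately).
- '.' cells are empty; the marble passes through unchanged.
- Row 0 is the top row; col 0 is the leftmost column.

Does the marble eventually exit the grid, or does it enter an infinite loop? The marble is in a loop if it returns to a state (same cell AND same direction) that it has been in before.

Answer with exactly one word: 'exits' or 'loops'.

Answer: loops

Derivation:
Step 1: enter (2,8), '.' pass, move left to (2,7)
Step 2: enter (2,7), '.' pass, move left to (2,6)
Step 3: enter (2,6), '.' pass, move left to (2,5)
Step 4: enter (2,5), '.' pass, move left to (2,4)
Step 5: enter (2,4), '<' forces left->left, move left to (2,3)
Step 6: enter (2,3), '>' forces left->right, move right to (2,4)
Step 7: enter (2,4), '<' forces right->left, move left to (2,3)
Step 8: at (2,3) dir=left — LOOP DETECTED (seen before)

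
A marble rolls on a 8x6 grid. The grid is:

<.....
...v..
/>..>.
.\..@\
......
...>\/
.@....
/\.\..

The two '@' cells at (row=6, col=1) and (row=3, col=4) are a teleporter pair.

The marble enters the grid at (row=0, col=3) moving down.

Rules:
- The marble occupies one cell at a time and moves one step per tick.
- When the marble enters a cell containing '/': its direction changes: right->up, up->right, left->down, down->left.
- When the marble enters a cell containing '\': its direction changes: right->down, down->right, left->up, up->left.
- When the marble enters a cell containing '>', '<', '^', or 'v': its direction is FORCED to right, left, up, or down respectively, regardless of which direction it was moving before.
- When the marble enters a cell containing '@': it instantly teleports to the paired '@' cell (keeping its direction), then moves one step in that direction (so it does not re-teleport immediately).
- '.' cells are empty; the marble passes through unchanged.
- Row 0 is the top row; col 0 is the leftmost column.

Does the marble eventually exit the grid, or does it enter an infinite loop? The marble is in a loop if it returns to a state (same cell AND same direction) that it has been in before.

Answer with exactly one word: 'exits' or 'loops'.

Answer: exits

Derivation:
Step 1: enter (0,3), '.' pass, move down to (1,3)
Step 2: enter (1,3), 'v' forces down->down, move down to (2,3)
Step 3: enter (2,3), '.' pass, move down to (3,3)
Step 4: enter (3,3), '.' pass, move down to (4,3)
Step 5: enter (4,3), '.' pass, move down to (5,3)
Step 6: enter (5,3), '>' forces down->right, move right to (5,4)
Step 7: enter (5,4), '\' deflects right->down, move down to (6,4)
Step 8: enter (6,4), '.' pass, move down to (7,4)
Step 9: enter (7,4), '.' pass, move down to (8,4)
Step 10: at (8,4) — EXIT via bottom edge, pos 4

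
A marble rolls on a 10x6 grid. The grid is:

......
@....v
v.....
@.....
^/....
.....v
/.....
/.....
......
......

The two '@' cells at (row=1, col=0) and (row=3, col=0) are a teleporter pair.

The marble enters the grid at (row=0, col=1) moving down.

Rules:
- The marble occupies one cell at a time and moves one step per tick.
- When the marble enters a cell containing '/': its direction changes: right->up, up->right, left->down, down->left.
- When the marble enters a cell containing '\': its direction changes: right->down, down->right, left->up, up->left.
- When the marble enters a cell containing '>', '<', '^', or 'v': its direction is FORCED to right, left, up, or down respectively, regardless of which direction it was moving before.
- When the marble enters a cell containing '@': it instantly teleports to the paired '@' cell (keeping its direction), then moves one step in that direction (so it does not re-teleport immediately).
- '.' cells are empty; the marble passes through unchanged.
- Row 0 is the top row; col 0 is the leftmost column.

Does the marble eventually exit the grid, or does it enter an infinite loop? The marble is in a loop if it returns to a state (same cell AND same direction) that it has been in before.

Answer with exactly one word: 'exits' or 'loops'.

Step 1: enter (0,1), '.' pass, move down to (1,1)
Step 2: enter (1,1), '.' pass, move down to (2,1)
Step 3: enter (2,1), '.' pass, move down to (3,1)
Step 4: enter (3,1), '.' pass, move down to (4,1)
Step 5: enter (4,1), '/' deflects down->left, move left to (4,0)
Step 6: enter (4,0), '^' forces left->up, move up to (3,0)
Step 7: enter (3,0), '@' teleport (3,0)->(1,0), also enter (1,0), move up to (0,0)
Step 8: enter (0,0), '.' pass, move up to (-1,0)
Step 9: at (-1,0) — EXIT via top edge, pos 0

Answer: exits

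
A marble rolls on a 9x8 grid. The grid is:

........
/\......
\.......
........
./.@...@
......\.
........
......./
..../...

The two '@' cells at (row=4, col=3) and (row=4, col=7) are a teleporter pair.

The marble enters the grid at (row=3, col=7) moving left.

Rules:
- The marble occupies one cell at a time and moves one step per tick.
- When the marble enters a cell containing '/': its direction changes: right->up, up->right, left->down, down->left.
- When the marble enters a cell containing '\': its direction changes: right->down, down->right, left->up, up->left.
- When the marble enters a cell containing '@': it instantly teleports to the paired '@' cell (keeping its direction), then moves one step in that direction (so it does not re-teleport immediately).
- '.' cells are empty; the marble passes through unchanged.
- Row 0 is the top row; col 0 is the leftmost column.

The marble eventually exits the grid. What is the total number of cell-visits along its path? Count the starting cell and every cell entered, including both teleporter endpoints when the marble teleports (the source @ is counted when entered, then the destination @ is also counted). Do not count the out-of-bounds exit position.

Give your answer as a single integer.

Step 1: enter (3,7), '.' pass, move left to (3,6)
Step 2: enter (3,6), '.' pass, move left to (3,5)
Step 3: enter (3,5), '.' pass, move left to (3,4)
Step 4: enter (3,4), '.' pass, move left to (3,3)
Step 5: enter (3,3), '.' pass, move left to (3,2)
Step 6: enter (3,2), '.' pass, move left to (3,1)
Step 7: enter (3,1), '.' pass, move left to (3,0)
Step 8: enter (3,0), '.' pass, move left to (3,-1)
Step 9: at (3,-1) — EXIT via left edge, pos 3
Path length (cell visits): 8

Answer: 8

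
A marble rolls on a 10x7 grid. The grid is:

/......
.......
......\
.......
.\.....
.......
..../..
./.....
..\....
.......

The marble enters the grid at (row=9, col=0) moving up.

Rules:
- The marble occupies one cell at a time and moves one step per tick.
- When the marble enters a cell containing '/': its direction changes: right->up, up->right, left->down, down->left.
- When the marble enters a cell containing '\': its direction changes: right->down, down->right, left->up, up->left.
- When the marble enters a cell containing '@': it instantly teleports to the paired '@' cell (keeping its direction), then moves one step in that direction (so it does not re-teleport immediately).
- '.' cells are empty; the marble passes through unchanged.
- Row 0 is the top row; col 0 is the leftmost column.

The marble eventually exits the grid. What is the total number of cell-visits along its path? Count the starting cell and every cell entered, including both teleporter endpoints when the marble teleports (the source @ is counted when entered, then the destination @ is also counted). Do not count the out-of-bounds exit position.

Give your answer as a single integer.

Answer: 16

Derivation:
Step 1: enter (9,0), '.' pass, move up to (8,0)
Step 2: enter (8,0), '.' pass, move up to (7,0)
Step 3: enter (7,0), '.' pass, move up to (6,0)
Step 4: enter (6,0), '.' pass, move up to (5,0)
Step 5: enter (5,0), '.' pass, move up to (4,0)
Step 6: enter (4,0), '.' pass, move up to (3,0)
Step 7: enter (3,0), '.' pass, move up to (2,0)
Step 8: enter (2,0), '.' pass, move up to (1,0)
Step 9: enter (1,0), '.' pass, move up to (0,0)
Step 10: enter (0,0), '/' deflects up->right, move right to (0,1)
Step 11: enter (0,1), '.' pass, move right to (0,2)
Step 12: enter (0,2), '.' pass, move right to (0,3)
Step 13: enter (0,3), '.' pass, move right to (0,4)
Step 14: enter (0,4), '.' pass, move right to (0,5)
Step 15: enter (0,5), '.' pass, move right to (0,6)
Step 16: enter (0,6), '.' pass, move right to (0,7)
Step 17: at (0,7) — EXIT via right edge, pos 0
Path length (cell visits): 16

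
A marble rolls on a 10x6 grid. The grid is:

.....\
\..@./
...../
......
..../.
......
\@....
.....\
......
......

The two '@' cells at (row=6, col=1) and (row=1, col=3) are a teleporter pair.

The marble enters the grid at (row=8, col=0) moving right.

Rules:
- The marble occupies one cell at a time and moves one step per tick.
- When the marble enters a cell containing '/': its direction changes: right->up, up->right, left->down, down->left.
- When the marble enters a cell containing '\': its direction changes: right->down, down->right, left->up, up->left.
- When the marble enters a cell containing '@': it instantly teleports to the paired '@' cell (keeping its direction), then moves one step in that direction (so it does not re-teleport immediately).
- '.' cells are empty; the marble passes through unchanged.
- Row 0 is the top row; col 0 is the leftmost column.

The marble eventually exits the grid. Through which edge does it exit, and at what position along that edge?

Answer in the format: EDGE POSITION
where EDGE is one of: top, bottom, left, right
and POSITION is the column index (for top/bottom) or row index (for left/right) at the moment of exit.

Step 1: enter (8,0), '.' pass, move right to (8,1)
Step 2: enter (8,1), '.' pass, move right to (8,2)
Step 3: enter (8,2), '.' pass, move right to (8,3)
Step 4: enter (8,3), '.' pass, move right to (8,4)
Step 5: enter (8,4), '.' pass, move right to (8,5)
Step 6: enter (8,5), '.' pass, move right to (8,6)
Step 7: at (8,6) — EXIT via right edge, pos 8

Answer: right 8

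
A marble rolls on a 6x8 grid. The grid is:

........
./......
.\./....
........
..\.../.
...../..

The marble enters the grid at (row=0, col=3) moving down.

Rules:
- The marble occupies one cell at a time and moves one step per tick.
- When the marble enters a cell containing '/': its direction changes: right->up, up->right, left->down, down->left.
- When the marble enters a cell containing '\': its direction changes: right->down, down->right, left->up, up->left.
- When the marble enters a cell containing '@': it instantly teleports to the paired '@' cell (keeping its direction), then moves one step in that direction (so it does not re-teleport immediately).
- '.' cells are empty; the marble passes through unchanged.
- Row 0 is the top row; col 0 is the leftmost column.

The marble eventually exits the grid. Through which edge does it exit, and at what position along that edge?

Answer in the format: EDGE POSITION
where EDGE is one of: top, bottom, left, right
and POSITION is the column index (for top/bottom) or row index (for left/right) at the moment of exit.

Answer: right 1

Derivation:
Step 1: enter (0,3), '.' pass, move down to (1,3)
Step 2: enter (1,3), '.' pass, move down to (2,3)
Step 3: enter (2,3), '/' deflects down->left, move left to (2,2)
Step 4: enter (2,2), '.' pass, move left to (2,1)
Step 5: enter (2,1), '\' deflects left->up, move up to (1,1)
Step 6: enter (1,1), '/' deflects up->right, move right to (1,2)
Step 7: enter (1,2), '.' pass, move right to (1,3)
Step 8: enter (1,3), '.' pass, move right to (1,4)
Step 9: enter (1,4), '.' pass, move right to (1,5)
Step 10: enter (1,5), '.' pass, move right to (1,6)
Step 11: enter (1,6), '.' pass, move right to (1,7)
Step 12: enter (1,7), '.' pass, move right to (1,8)
Step 13: at (1,8) — EXIT via right edge, pos 1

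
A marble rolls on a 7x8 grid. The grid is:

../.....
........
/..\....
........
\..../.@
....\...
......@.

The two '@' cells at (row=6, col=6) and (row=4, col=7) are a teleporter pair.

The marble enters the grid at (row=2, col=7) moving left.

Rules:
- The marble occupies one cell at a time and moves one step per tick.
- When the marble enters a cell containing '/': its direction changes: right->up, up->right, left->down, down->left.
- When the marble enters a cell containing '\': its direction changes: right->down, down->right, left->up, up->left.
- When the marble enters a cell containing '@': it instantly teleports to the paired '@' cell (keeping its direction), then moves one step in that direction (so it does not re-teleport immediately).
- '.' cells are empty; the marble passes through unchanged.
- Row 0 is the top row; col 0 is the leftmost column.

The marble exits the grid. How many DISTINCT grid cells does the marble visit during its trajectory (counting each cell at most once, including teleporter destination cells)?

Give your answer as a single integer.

Step 1: enter (2,7), '.' pass, move left to (2,6)
Step 2: enter (2,6), '.' pass, move left to (2,5)
Step 3: enter (2,5), '.' pass, move left to (2,4)
Step 4: enter (2,4), '.' pass, move left to (2,3)
Step 5: enter (2,3), '\' deflects left->up, move up to (1,3)
Step 6: enter (1,3), '.' pass, move up to (0,3)
Step 7: enter (0,3), '.' pass, move up to (-1,3)
Step 8: at (-1,3) — EXIT via top edge, pos 3
Distinct cells visited: 7 (path length 7)

Answer: 7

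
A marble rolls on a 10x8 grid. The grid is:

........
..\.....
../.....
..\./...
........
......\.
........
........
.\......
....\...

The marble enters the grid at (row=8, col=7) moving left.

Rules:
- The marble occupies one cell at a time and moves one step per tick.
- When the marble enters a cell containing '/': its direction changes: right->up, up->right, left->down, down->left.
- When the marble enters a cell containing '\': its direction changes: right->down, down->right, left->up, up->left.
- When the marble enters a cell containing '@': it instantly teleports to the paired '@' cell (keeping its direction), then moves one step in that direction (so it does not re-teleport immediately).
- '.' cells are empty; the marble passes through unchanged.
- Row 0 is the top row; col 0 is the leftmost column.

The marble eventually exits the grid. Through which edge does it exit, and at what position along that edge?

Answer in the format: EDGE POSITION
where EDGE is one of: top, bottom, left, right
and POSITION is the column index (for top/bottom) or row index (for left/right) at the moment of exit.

Step 1: enter (8,7), '.' pass, move left to (8,6)
Step 2: enter (8,6), '.' pass, move left to (8,5)
Step 3: enter (8,5), '.' pass, move left to (8,4)
Step 4: enter (8,4), '.' pass, move left to (8,3)
Step 5: enter (8,3), '.' pass, move left to (8,2)
Step 6: enter (8,2), '.' pass, move left to (8,1)
Step 7: enter (8,1), '\' deflects left->up, move up to (7,1)
Step 8: enter (7,1), '.' pass, move up to (6,1)
Step 9: enter (6,1), '.' pass, move up to (5,1)
Step 10: enter (5,1), '.' pass, move up to (4,1)
Step 11: enter (4,1), '.' pass, move up to (3,1)
Step 12: enter (3,1), '.' pass, move up to (2,1)
Step 13: enter (2,1), '.' pass, move up to (1,1)
Step 14: enter (1,1), '.' pass, move up to (0,1)
Step 15: enter (0,1), '.' pass, move up to (-1,1)
Step 16: at (-1,1) — EXIT via top edge, pos 1

Answer: top 1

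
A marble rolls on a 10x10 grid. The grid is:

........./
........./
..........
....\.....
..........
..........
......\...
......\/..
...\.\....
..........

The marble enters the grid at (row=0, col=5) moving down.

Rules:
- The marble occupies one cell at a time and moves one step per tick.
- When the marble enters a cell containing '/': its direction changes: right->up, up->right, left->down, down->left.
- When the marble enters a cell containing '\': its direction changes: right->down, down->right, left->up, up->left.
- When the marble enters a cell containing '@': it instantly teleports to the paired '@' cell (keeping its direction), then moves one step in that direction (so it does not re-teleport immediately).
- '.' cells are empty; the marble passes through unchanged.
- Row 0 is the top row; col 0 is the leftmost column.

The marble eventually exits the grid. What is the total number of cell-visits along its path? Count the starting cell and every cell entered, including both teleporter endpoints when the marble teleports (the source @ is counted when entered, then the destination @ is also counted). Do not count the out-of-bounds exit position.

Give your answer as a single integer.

Step 1: enter (0,5), '.' pass, move down to (1,5)
Step 2: enter (1,5), '.' pass, move down to (2,5)
Step 3: enter (2,5), '.' pass, move down to (3,5)
Step 4: enter (3,5), '.' pass, move down to (4,5)
Step 5: enter (4,5), '.' pass, move down to (5,5)
Step 6: enter (5,5), '.' pass, move down to (6,5)
Step 7: enter (6,5), '.' pass, move down to (7,5)
Step 8: enter (7,5), '.' pass, move down to (8,5)
Step 9: enter (8,5), '\' deflects down->right, move right to (8,6)
Step 10: enter (8,6), '.' pass, move right to (8,7)
Step 11: enter (8,7), '.' pass, move right to (8,8)
Step 12: enter (8,8), '.' pass, move right to (8,9)
Step 13: enter (8,9), '.' pass, move right to (8,10)
Step 14: at (8,10) — EXIT via right edge, pos 8
Path length (cell visits): 13

Answer: 13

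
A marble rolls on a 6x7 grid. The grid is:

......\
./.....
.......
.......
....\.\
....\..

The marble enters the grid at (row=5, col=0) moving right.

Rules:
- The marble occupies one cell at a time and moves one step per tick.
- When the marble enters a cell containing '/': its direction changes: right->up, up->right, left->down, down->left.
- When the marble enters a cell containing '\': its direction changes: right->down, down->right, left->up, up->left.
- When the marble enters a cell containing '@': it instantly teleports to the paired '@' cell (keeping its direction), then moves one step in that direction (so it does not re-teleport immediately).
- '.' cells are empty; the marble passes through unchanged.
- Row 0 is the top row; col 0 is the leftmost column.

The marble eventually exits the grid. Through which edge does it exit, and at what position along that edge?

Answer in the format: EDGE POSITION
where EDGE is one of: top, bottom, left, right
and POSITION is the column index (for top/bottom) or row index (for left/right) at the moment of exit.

Step 1: enter (5,0), '.' pass, move right to (5,1)
Step 2: enter (5,1), '.' pass, move right to (5,2)
Step 3: enter (5,2), '.' pass, move right to (5,3)
Step 4: enter (5,3), '.' pass, move right to (5,4)
Step 5: enter (5,4), '\' deflects right->down, move down to (6,4)
Step 6: at (6,4) — EXIT via bottom edge, pos 4

Answer: bottom 4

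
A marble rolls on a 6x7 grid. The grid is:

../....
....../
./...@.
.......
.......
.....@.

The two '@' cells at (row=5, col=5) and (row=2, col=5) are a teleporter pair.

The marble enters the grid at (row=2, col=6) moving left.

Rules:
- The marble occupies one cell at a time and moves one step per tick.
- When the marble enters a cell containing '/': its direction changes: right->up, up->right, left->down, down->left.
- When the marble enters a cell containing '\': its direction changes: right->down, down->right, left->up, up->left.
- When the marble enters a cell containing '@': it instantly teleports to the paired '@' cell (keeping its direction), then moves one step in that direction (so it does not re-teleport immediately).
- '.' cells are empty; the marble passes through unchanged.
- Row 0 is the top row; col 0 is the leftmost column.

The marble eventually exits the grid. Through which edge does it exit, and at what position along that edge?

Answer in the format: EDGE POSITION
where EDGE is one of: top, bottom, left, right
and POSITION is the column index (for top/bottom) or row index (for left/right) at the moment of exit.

Step 1: enter (2,6), '.' pass, move left to (2,5)
Step 2: enter (2,5), '@' teleport (2,5)->(5,5), also enter (5,5), move left to (5,4)
Step 3: enter (5,4), '.' pass, move left to (5,3)
Step 4: enter (5,3), '.' pass, move left to (5,2)
Step 5: enter (5,2), '.' pass, move left to (5,1)
Step 6: enter (5,1), '.' pass, move left to (5,0)
Step 7: enter (5,0), '.' pass, move left to (5,-1)
Step 8: at (5,-1) — EXIT via left edge, pos 5

Answer: left 5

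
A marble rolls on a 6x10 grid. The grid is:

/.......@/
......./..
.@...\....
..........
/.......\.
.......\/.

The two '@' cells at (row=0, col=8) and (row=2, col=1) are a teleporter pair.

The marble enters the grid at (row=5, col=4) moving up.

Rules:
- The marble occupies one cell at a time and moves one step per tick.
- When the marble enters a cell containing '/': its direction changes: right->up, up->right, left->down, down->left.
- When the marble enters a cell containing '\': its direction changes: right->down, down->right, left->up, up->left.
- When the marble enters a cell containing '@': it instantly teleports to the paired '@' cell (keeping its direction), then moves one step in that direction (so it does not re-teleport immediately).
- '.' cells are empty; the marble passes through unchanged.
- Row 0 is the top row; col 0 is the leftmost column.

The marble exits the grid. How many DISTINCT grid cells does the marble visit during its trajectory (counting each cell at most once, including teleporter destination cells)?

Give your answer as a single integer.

Answer: 6

Derivation:
Step 1: enter (5,4), '.' pass, move up to (4,4)
Step 2: enter (4,4), '.' pass, move up to (3,4)
Step 3: enter (3,4), '.' pass, move up to (2,4)
Step 4: enter (2,4), '.' pass, move up to (1,4)
Step 5: enter (1,4), '.' pass, move up to (0,4)
Step 6: enter (0,4), '.' pass, move up to (-1,4)
Step 7: at (-1,4) — EXIT via top edge, pos 4
Distinct cells visited: 6 (path length 6)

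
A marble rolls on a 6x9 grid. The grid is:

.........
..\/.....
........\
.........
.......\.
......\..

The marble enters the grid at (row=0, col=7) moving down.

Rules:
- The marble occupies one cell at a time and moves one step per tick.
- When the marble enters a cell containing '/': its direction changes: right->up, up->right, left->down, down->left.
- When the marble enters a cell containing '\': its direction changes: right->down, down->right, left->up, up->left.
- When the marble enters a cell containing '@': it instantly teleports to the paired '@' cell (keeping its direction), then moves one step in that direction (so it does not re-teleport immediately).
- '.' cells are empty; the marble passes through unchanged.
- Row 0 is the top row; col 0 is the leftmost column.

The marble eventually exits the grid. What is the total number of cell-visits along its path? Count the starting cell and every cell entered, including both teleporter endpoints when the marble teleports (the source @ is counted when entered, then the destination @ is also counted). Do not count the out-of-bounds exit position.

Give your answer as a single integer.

Answer: 6

Derivation:
Step 1: enter (0,7), '.' pass, move down to (1,7)
Step 2: enter (1,7), '.' pass, move down to (2,7)
Step 3: enter (2,7), '.' pass, move down to (3,7)
Step 4: enter (3,7), '.' pass, move down to (4,7)
Step 5: enter (4,7), '\' deflects down->right, move right to (4,8)
Step 6: enter (4,8), '.' pass, move right to (4,9)
Step 7: at (4,9) — EXIT via right edge, pos 4
Path length (cell visits): 6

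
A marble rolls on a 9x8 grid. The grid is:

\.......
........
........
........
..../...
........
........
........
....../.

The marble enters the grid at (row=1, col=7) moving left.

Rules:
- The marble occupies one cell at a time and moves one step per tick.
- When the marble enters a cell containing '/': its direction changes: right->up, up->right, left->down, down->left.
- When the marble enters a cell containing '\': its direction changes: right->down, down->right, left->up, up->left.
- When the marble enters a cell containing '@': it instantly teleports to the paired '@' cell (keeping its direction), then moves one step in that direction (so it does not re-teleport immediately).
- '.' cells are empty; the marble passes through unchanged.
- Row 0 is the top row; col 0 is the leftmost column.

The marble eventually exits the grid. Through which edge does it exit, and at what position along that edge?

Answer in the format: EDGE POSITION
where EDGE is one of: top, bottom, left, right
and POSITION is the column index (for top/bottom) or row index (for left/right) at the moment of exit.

Answer: left 1

Derivation:
Step 1: enter (1,7), '.' pass, move left to (1,6)
Step 2: enter (1,6), '.' pass, move left to (1,5)
Step 3: enter (1,5), '.' pass, move left to (1,4)
Step 4: enter (1,4), '.' pass, move left to (1,3)
Step 5: enter (1,3), '.' pass, move left to (1,2)
Step 6: enter (1,2), '.' pass, move left to (1,1)
Step 7: enter (1,1), '.' pass, move left to (1,0)
Step 8: enter (1,0), '.' pass, move left to (1,-1)
Step 9: at (1,-1) — EXIT via left edge, pos 1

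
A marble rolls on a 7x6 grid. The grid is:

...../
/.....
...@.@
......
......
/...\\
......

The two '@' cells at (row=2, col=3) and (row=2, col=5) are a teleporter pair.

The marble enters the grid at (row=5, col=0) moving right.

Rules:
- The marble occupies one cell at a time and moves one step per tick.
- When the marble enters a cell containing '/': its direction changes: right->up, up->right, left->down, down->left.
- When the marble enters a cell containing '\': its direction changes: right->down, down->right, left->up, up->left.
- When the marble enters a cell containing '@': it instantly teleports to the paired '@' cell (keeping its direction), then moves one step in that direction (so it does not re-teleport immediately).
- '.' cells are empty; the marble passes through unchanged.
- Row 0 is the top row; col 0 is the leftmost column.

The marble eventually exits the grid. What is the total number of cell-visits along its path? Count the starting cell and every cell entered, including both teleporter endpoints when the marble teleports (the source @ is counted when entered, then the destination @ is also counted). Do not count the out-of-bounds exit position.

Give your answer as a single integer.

Answer: 10

Derivation:
Step 1: enter (5,0), '/' deflects right->up, move up to (4,0)
Step 2: enter (4,0), '.' pass, move up to (3,0)
Step 3: enter (3,0), '.' pass, move up to (2,0)
Step 4: enter (2,0), '.' pass, move up to (1,0)
Step 5: enter (1,0), '/' deflects up->right, move right to (1,1)
Step 6: enter (1,1), '.' pass, move right to (1,2)
Step 7: enter (1,2), '.' pass, move right to (1,3)
Step 8: enter (1,3), '.' pass, move right to (1,4)
Step 9: enter (1,4), '.' pass, move right to (1,5)
Step 10: enter (1,5), '.' pass, move right to (1,6)
Step 11: at (1,6) — EXIT via right edge, pos 1
Path length (cell visits): 10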